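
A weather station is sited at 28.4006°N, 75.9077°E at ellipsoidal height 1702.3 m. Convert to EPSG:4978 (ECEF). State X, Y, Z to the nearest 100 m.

WGS84: a = 6378137 m, e² = 0.006694380; N(φ) = a/√(1−e²sin²φ) = 6382972.179 m.
X = (N+h)·cosφ·cosλ = 1367467.844 m; Y = (N+h)·cosφ·sinλ = 5447215.884 m; Z = (N(1−e²)+h)·sinφ = 3016440.727 m.

X 1367500 m, Y 5447200 m, Z 3016400 m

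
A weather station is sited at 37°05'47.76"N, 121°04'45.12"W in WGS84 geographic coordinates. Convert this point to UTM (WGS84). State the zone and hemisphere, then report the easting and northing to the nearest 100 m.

Longitude -121.0792° lies in the 6° band [-126°, -120°), giving zone 10; latitude is north of the equator, so 10N.
Zone 10 central meridian λ₀ = 6×10 − 183 = -123°; Δλ = +1.9208°.
Transverse Mercator on WGS84 with k₀ = 0.9996 gives E = 670697.576 m, N = 4107314.778 m.

Zone 10N: E 670700 m, N 4107300 m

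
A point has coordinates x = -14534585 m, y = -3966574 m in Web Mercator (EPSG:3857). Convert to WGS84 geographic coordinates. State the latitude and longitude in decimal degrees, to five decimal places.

lat -33.53530°, lon -130.56640°

R = 6378137 m. λ = x/R = -130.56639854°.
φ = 2·arctan(exp(y/R)) − 90° = 2·arctan(0.53692) − 90° = -33.53530338°.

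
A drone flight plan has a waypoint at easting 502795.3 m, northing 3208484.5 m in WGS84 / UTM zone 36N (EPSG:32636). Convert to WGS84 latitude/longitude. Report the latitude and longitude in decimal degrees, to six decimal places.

Zone 36N: λ₀ = 33°, k₀ = 0.9996, false easting 500000 m.
Meridian distance M = (N − FN)/k₀ = 3209768.4 m.
Inverse transverse Mercator on WGS84 gives φ = 29.00449984°, λ = 33.02870044°.

lat 29.004500°, lon 33.028700°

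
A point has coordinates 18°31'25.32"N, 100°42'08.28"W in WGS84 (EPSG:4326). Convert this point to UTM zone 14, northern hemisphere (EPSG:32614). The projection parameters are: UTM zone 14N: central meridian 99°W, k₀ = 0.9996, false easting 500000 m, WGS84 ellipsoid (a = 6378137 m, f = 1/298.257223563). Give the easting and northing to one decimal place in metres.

E 320308.3 m, N 2048975.5 m

Zone 14 central meridian λ₀ = 6×14 − 183 = -99°; Δλ = -1.7023°.
Transverse Mercator on WGS84 with k₀ = 0.9996 gives E = 320308.261 m, N = 2048975.486 m.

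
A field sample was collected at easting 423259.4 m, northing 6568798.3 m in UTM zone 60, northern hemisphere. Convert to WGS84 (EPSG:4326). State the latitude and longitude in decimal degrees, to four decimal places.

lat 59.2512°, lon 175.6544°

Zone 60N: λ₀ = 177°, k₀ = 0.9996, false easting 500000 m.
Meridian distance M = (N − FN)/k₀ = 6571426.9 m.
Inverse transverse Mercator on WGS84 gives φ = 59.25119975°, λ = 175.65440057°.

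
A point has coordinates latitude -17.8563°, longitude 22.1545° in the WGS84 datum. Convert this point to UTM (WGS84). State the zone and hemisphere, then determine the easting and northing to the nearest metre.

Longitude 22.1545° lies in the 6° band [18°, 24°), giving zone 34; latitude is south of the equator, so 34S.
Zone 34 central meridian λ₀ = 6×34 − 183 = 21°; Δλ = +1.1545°.
Transverse Mercator on WGS84 with k₀ = 0.9996 gives E = 622323.773 m, N = 8025334.822 m.

Zone 34S: E 622324 m, N 8025335 m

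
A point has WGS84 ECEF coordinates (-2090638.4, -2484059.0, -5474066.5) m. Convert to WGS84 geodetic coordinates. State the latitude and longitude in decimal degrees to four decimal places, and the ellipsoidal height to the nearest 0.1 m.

lat -59.4958°, lon -130.0847°, h 2192.5 m

λ = atan2(Y, X) = -130.08469909°; p = √(X²+Y²) = 3246739.6 m.
Bowring's method on WGS84 (a = 6378137 m, b = 6356752.314 m) gives φ = -59.49579979°, h = 2192.462 m.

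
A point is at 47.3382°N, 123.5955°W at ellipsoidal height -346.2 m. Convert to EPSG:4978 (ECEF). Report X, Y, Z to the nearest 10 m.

X -2395840 m, Y -3606640 m, Z 4667070 m

WGS84: a = 6378137 m, e² = 0.006694380; N(φ) = a/√(1−e²sin²φ) = 6389713.121 m.
X = (N+h)·cosφ·cosλ = -2395835.380 m; Y = (N+h)·cosφ·sinλ = -3606636.654 m; Z = (N(1−e²)+h)·sinφ = 4667071.419 m.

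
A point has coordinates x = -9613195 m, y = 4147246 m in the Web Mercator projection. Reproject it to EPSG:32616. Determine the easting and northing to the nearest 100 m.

Web Mercator inverse (R = 6378137 m) → φ = 34.87749765°, λ = -86.35679998°.
UTM 16N forward: E = 558780.836 m, N = 3859646.826 m.

E 558800 m, N 3859600 m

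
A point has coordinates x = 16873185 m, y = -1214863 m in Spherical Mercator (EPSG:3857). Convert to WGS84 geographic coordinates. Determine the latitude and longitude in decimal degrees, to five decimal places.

R = 6378137 m. λ = x/R = 151.57439977°.
φ = 2·arctan(exp(y/R)) − 90° = 2·arctan(0.82657) − 90° = -10.84790326°.

lat -10.84790°, lon 151.57440°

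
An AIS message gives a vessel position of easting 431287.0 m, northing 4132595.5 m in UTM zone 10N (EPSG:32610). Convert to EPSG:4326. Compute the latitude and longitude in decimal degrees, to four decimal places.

lat 37.3375°, lon -123.7757°

Zone 10N: λ₀ = -123°, k₀ = 0.9996, false easting 500000 m.
Meridian distance M = (N − FN)/k₀ = 4134249.2 m.
Inverse transverse Mercator on WGS84 gives φ = 37.33749973°, λ = -123.77569946°.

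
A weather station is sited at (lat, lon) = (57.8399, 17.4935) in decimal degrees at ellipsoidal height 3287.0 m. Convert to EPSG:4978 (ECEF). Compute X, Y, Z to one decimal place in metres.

WGS84: a = 6378137 m, e² = 0.006694380; N(φ) = a/√(1−e²sin²φ) = 6393492.360 m.
X = (N+h)·cosφ·cosλ = 3247447.638 m; Y = (N+h)·cosφ·sinλ = 1023511.285 m; Z = (N(1−e²)+h)·sinφ = 5379050.097 m.

X 3247447.6 m, Y 1023511.3 m, Z 5379050.1 m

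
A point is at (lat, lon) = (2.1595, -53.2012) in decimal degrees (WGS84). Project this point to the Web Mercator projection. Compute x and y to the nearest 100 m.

x -5922300 m, y 240500 m

Web Mercator is spherical with R = a = 6378137 m.
x = R·λ = 6378137 × -0.928536106 = -5922330.494 m.
y = R·ln tan(π/4 + φ/2) = 6378137 × 0.037699312 = 240451.377 m.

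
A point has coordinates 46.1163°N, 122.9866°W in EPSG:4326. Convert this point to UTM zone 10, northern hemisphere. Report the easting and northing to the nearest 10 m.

Zone 10 central meridian λ₀ = 6×10 − 183 = -123°; Δλ = +0.0134°.
Transverse Mercator on WGS84 with k₀ = 0.9996 gives E = 501035.417 m, N = 5106969.439 m.

E 501040 m, N 5106970 m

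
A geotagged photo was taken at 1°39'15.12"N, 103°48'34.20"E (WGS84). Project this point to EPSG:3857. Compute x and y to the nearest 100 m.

Web Mercator is spherical with R = a = 6378137 m.
x = R·λ = 6378137 × 1.811817570 = 11556020.680 m.
y = R·ln tan(π/4 + φ/2) = 6378137 × 0.028875248 = 184170.289 m.

x 11556000 m, y 184200 m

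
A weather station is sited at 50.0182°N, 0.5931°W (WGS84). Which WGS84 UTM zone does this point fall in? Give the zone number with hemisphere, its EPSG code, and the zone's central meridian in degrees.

Zone 30N (EPSG:32630), central meridian -3°

UTM zone = ⌊(λ + 180)/6⌋ + 1; -0.5931° ∈ [-6°, 0°) → zone 30.
Hemisphere: N (φ ≥ 0).
Central meridian λ₀ = 6×30 − 183 = -3°.
EPSG code: 32630.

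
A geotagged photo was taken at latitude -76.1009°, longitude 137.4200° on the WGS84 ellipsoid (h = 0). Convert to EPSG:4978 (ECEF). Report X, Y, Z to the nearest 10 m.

WGS84: a = 6378137 m, e² = 0.006694380; N(φ) = a/√(1−e²sin²φ) = 6398349.640 m.
X = (N+h)·cosφ·cosλ = -1131718.865 m; Y = (N+h)·cosφ·sinλ = 1039939.996 m; Z = (N(1−e²)+h)·sinφ = -6169428.749 m.

X -1131720 m, Y 1039940 m, Z -6169430 m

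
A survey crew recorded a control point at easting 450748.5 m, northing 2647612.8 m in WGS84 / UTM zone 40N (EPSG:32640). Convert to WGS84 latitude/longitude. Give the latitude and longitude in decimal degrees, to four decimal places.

Zone 40N: λ₀ = 57°, k₀ = 0.9996, false easting 500000 m.
Meridian distance M = (N − FN)/k₀ = 2648672.3 m.
Inverse transverse Mercator on WGS84 gives φ = 23.93950014°, λ = 56.51600041°.

lat 23.9395°, lon 56.5160°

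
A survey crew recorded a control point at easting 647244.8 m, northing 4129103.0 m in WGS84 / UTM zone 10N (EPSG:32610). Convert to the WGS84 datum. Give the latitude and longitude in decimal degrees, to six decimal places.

Zone 10N: λ₀ = -123°, k₀ = 0.9996, false easting 500000 m.
Meridian distance M = (N − FN)/k₀ = 4130755.3 m.
Inverse transverse Mercator on WGS84 gives φ = 37.29690005°, λ = -121.33869957°.

lat 37.296900°, lon -121.338700°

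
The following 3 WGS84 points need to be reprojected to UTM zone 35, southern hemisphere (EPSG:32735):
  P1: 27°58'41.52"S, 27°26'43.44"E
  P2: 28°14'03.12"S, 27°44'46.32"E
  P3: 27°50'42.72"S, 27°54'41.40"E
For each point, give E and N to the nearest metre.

P1: E 543802 m, N 6905133 m; P2: E 573210 m, N 6876628 m; P3: E 589751 m, N 6919612 m

UTM zone 35S: λ₀ = 27°, k₀ = 0.9996.
P1 (-27.9782°, 27.4454°) → (543801.911, 6905132.651) m.
P2 (-28.2342°, 27.7462°) → (573210.182, 6876628.114) m.
P3 (-27.8452°, 27.9115°) → (589750.875, 6919611.952) m.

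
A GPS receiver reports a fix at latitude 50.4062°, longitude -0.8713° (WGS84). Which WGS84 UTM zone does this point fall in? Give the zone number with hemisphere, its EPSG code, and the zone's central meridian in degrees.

Zone 30N (EPSG:32630), central meridian -3°

UTM zone = ⌊(λ + 180)/6⌋ + 1; -0.8713° ∈ [-6°, 0°) → zone 30.
Hemisphere: N (φ ≥ 0).
Central meridian λ₀ = 6×30 − 183 = -3°.
EPSG code: 32630.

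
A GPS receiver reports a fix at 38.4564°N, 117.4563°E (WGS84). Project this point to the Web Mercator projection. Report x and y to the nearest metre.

Web Mercator is spherical with R = a = 6378137 m.
x = R·λ = 6378137 × 2.049999162 = 13075175.506 m.
y = R·ln tan(π/4 + φ/2) = 6378137 × 0.728128288 = 4644101.976 m.

x 13075176 m, y 4644102 m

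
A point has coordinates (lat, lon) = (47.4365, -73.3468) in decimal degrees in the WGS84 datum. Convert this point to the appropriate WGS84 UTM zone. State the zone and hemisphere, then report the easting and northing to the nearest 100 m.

Longitude -73.3468° lies in the 6° band [-78°, -72°), giving zone 18; latitude is north of the equator, so 18N.
Zone 18 central meridian λ₀ = 6×18 − 183 = -75°; Δλ = +1.6532°.
Transverse Mercator on WGS84 with k₀ = 0.9996 gives E = 624656.766 m, N = 5254997.385 m.

Zone 18N: E 624700 m, N 5255000 m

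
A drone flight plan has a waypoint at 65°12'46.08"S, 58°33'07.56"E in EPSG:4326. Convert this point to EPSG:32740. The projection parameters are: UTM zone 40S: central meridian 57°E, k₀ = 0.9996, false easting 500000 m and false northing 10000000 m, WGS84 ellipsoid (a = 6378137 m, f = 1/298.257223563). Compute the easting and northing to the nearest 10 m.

Zone 40 central meridian λ₀ = 6×40 − 183 = 57°; Δλ = +1.5521°.
Transverse Mercator on WGS84 with k₀ = 0.9996 gives E = 572603.325 m, N = 2766936.080 m.

E 572600 m, N 2766940 m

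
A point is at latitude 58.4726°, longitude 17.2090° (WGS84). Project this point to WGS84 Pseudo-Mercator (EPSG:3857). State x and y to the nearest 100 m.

x 1915700 m, y 8067300 m

Web Mercator is spherical with R = a = 6378137 m.
x = R·λ = 6378137 × 0.300353711 = 1915697.117 m.
y = R·ln tan(π/4 + φ/2) = 6378137 × 1.264829880 = 8067258.257 m.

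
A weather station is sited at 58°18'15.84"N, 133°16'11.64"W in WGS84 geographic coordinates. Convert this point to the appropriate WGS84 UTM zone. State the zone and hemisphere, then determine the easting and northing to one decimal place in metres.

Zone 8N: E 601388.7 m, N 6463903.4 m

Longitude -133.2699° lies in the 6° band [-138°, -132°), giving zone 8; latitude is north of the equator, so 8N.
Zone 8 central meridian λ₀ = 6×8 − 183 = -135°; Δλ = +1.7301°.
Transverse Mercator on WGS84 with k₀ = 0.9996 gives E = 601388.653 m, N = 6463903.375 m.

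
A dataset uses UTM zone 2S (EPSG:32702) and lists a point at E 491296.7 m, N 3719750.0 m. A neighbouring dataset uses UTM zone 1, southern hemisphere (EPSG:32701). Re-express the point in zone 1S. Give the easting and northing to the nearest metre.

E 858792 m, N 3704413 m

UTM 2S → geographic: φ = -56.66629996°, λ = -171.14200073°.
UTM 1S (λ₀ = -177°) forward: E = 858791.729 m, N = 3704413.331 m.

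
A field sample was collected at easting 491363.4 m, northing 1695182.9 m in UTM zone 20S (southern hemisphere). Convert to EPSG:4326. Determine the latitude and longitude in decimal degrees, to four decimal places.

lat -74.8314°, lon -63.2957°

Zone 20S: λ₀ = -63°, k₀ = 0.9996, false easting 500000 m, false northing 10000000 m.
Meridian distance M = (N − FN)/k₀ = -8308140.4 m.
Inverse transverse Mercator on WGS84 gives φ = -74.83139973°, λ = -63.29569966°.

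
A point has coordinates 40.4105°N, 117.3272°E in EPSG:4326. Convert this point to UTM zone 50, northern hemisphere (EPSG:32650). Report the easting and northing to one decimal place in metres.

Zone 50 central meridian λ₀ = 6×50 − 183 = 117°; Δλ = +0.3272°.
Transverse Mercator on WGS84 with k₀ = 0.9996 gives E = 527761.753 m, N = 4473371.711 m.

E 527761.8 m, N 4473371.7 m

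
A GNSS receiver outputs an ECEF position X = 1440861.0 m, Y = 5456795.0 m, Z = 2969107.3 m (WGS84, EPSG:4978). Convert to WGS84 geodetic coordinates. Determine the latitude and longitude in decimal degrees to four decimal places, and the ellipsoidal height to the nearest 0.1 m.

lat 27.9068°, lon 75.2087°, h 3686.3 m

λ = atan2(Y, X) = 75.20870043°; p = √(X²+Y²) = 5643818.9 m.
Bowring's method on WGS84 (a = 6378137 m, b = 6356752.314 m) gives φ = 27.90680004°, h = 3686.283 m.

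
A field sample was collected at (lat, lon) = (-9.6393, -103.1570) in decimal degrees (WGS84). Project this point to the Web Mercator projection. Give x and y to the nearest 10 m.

x -11483380 m, y -1078140 m

Web Mercator is spherical with R = a = 6378137 m.
x = R·λ = 6378137 × -1.800429296 = -11483384.712 m.
y = R·ln tan(π/4 + φ/2) = 6378137 × -0.169036814 = -1078139.955 m.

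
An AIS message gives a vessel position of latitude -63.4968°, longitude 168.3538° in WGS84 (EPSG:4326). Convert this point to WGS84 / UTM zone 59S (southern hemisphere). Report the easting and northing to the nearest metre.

Zone 59 central meridian λ₀ = 6×59 − 183 = 171°; Δλ = -2.6462°.
Transverse Mercator on WGS84 with k₀ = 0.9996 gives E = 368274.268 m, N = 2956333.955 m.

E 368274 m, N 2956334 m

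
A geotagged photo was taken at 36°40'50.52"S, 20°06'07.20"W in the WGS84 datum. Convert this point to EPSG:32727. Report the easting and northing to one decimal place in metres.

E 580234.3 m, N 5940172.1 m

Zone 27 central meridian λ₀ = 6×27 − 183 = -21°; Δλ = +0.8980°.
Transverse Mercator on WGS84 with k₀ = 0.9996 gives E = 580234.312 m, N = 5940172.053 m.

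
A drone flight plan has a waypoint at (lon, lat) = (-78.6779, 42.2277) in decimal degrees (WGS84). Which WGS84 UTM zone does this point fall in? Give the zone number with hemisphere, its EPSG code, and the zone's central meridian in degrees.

Zone 17N (EPSG:32617), central meridian -81°

UTM zone = ⌊(λ + 180)/6⌋ + 1; -78.6779° ∈ [-84°, -78°) → zone 17.
Hemisphere: N (φ ≥ 0).
Central meridian λ₀ = 6×17 − 183 = -81°.
EPSG code: 32617.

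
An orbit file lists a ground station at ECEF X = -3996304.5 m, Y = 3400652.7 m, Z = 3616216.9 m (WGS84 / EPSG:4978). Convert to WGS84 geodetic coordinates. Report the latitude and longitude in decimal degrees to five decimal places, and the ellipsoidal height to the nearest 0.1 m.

λ = atan2(Y, X) = 139.60389998°; p = √(X²+Y²) = 5247369.7 m.
Bowring's method on WGS84 (a = 6378137 m, b = 6356752.314 m) gives φ = 34.75259964°, h = 1520.087 m.

lat 34.75260°, lon 139.60390°, h 1520.1 m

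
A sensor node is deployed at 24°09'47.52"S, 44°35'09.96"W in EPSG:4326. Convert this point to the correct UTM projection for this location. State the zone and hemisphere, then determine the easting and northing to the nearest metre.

Zone 23S: E 542045 m, N 7327643 m

Longitude -44.5861° lies in the 6° band [-48°, -42°), giving zone 23; latitude is south of the equator, so 23S.
Zone 23 central meridian λ₀ = 6×23 − 183 = -45°; Δλ = +0.4139°.
Transverse Mercator on WGS84 with k₀ = 0.9996 gives E = 542045.199 m, N = 7327642.593 m.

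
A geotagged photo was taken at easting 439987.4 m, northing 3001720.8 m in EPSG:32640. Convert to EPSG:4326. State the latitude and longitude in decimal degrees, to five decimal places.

Zone 40N: λ₀ = 57°, k₀ = 0.9996, false easting 500000 m.
Meridian distance M = (N − FN)/k₀ = 3002922.0 m.
Inverse transverse Mercator on WGS84 gives φ = 27.13669967°, λ = 56.39439950°.

lat 27.13670°, lon 56.39440°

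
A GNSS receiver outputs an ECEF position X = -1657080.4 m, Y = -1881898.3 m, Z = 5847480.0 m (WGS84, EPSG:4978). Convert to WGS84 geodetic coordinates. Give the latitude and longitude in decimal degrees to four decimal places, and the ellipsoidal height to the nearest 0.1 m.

lat 66.9287°, lon -131.3651°, h 2367.4 m

λ = atan2(Y, X) = -131.36510074°; p = √(X²+Y²) = 2507480.1 m.
Bowring's method on WGS84 (a = 6378137 m, b = 6356752.314 m) gives φ = 66.92870037°, h = 2367.433 m.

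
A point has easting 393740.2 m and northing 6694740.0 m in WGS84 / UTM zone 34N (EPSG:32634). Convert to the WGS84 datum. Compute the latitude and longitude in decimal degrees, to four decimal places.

lat 60.3751°, lon 19.0729°

Zone 34N: λ₀ = 21°, k₀ = 0.9996, false easting 500000 m.
Meridian distance M = (N − FN)/k₀ = 6697419.0 m.
Inverse transverse Mercator on WGS84 gives φ = 60.37509979°, λ = 19.07290013°.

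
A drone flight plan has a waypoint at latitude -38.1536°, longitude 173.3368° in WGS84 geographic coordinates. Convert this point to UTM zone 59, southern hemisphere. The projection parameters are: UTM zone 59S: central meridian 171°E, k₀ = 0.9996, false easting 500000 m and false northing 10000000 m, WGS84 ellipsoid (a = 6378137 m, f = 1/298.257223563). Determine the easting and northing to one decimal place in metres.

Zone 59 central meridian λ₀ = 6×59 − 183 = 171°; Δλ = +2.3368°.
Transverse Mercator on WGS84 with k₀ = 0.9996 gives E = 704749.704 m, N = 5774562.302 m.

E 704749.7 m, N 5774562.3 m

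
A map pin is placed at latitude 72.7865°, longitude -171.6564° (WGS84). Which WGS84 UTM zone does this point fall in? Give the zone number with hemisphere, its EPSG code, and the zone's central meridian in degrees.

UTM zone = ⌊(λ + 180)/6⌋ + 1; -171.6564° ∈ [-174°, -168°) → zone 2.
Hemisphere: N (φ ≥ 0).
Central meridian λ₀ = 6×2 − 183 = -171°.
EPSG code: 32602.

Zone 2N (EPSG:32602), central meridian -171°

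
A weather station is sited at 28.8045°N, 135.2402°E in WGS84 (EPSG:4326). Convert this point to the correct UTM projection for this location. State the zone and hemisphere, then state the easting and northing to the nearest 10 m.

Zone 53N: E 523440 m, N 3186350 m

Longitude 135.2402° lies in the 6° band [132°, 138°), giving zone 53; latitude is north of the equator, so 53N.
Zone 53 central meridian λ₀ = 6×53 − 183 = 135°; Δλ = +0.2402°.
Transverse Mercator on WGS84 with k₀ = 0.9996 gives E = 523439.387 m, N = 3186349.879 m.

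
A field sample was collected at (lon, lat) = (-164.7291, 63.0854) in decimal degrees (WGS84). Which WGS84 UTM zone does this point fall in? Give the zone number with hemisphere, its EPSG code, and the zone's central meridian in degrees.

UTM zone = ⌊(λ + 180)/6⌋ + 1; -164.7291° ∈ [-168°, -162°) → zone 3.
Hemisphere: N (φ ≥ 0).
Central meridian λ₀ = 6×3 − 183 = -165°.
EPSG code: 32603.

Zone 3N (EPSG:32603), central meridian -165°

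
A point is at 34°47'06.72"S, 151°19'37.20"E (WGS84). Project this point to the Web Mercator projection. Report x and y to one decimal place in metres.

Web Mercator is spherical with R = a = 6378137 m.
x = R·λ = 6378137 × 2.641154397 = 16845644.583 m.
y = R·ln tan(π/4 + φ/2) = 6378137 × -0.648265922 = -4134728.860 m.

x 16845644.6 m, y -4134728.9 m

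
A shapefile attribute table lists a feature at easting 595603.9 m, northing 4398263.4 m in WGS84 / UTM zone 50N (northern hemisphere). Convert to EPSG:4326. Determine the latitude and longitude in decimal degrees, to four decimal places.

lat 39.7289°, lon 118.1156°

Zone 50N: λ₀ = 117°, k₀ = 0.9996, false easting 500000 m.
Meridian distance M = (N − FN)/k₀ = 4400023.4 m.
Inverse transverse Mercator on WGS84 gives φ = 39.72889992°, λ = 118.11559980°.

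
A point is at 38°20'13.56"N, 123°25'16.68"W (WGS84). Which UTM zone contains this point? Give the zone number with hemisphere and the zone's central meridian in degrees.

Zone 10N, central meridian -123°

UTM zone = ⌊(λ + 180)/6⌋ + 1; -123.4213° ∈ [-126°, -120°) → zone 10.
Hemisphere: N (φ ≥ 0).
Central meridian λ₀ = 6×10 − 183 = -123°.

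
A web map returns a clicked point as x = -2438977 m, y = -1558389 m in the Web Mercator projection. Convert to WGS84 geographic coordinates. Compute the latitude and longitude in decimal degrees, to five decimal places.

lat -13.86200°, lon -21.90970°

R = 6378137 m. λ = x/R = -21.90970317°.
φ = 2·arctan(exp(y/R)) − 90° = 2·arctan(0.78323) − 90° = -13.86200082°.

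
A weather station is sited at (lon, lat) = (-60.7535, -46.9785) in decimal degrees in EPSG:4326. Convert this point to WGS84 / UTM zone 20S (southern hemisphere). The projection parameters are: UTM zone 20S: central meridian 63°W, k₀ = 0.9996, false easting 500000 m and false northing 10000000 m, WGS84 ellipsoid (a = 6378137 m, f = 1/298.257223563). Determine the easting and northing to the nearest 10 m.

E 670860 m, N 4794780 m

Zone 20 central meridian λ₀ = 6×20 − 183 = -63°; Δλ = +2.2465°.
Transverse Mercator on WGS84 with k₀ = 0.9996 gives E = 670856.988 m, N = 4794775.644 m.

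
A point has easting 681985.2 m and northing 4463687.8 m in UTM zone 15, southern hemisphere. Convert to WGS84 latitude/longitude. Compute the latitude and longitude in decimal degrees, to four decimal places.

Zone 15S: λ₀ = -93°, k₀ = 0.9996, false easting 500000 m, false northing 10000000 m.
Meridian distance M = (N − FN)/k₀ = -5538527.6 m.
Inverse transverse Mercator on WGS84 gives φ = -49.95139999°, λ = -90.46310057°.

lat -49.9514°, lon -90.4631°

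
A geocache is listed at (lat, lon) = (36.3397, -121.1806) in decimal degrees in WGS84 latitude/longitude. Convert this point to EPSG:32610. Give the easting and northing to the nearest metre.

E 663280 m, N 4023164 m

Zone 10 central meridian λ₀ = 6×10 − 183 = -123°; Δλ = +1.8194°.
Transverse Mercator on WGS84 with k₀ = 0.9996 gives E = 663280.307 m, N = 4023163.727 m.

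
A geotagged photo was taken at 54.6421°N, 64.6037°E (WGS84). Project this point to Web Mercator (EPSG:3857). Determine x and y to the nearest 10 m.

Web Mercator is spherical with R = a = 6378137 m.
x = R·λ = 6378137 × 1.127547274 = 7191650.987 m.
y = R·ln tan(π/4 + φ/2) = 6378137 × 1.143392275 = 7292712.574 m.

x 7191650 m, y 7292710 m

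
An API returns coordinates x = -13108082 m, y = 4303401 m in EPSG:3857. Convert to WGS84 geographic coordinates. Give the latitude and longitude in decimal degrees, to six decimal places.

R = 6378137 m. λ = x/R = -117.75190406°.
φ = 2·arctan(exp(y/R)) − 90° = 2·arctan(1.96347) − 90° = 36.02019842°.

lat 36.020198°, lon -117.751904°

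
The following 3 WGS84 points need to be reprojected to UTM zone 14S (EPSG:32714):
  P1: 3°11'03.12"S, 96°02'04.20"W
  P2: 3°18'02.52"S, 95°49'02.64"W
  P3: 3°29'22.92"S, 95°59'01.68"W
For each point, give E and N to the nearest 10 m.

P1: E 829630 m, N 9647570 m; P2: E 853740 m, N 9634600 m; P3: E 835160 m, N 9613740 m

UTM zone 14S: λ₀ = -99°, k₀ = 0.9996.
P1 (-3.1842°, -96.0345°) → (829627.128, 9647572.439) m.
P2 (-3.3007°, -95.8174°) → (853742.104, 9634603.319) m.
P3 (-3.4897°, -95.9838°) → (835164.091, 9613741.150) m.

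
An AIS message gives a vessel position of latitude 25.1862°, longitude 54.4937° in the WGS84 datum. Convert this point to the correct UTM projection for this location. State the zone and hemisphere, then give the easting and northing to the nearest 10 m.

Zone 40N: E 247420 m, N 2787920 m

Longitude 54.4937° lies in the 6° band [54°, 60°), giving zone 40; latitude is north of the equator, so 40N.
Zone 40 central meridian λ₀ = 6×40 − 183 = 57°; Δλ = -2.5063°.
Transverse Mercator on WGS84 with k₀ = 0.9996 gives E = 247420.744 m, N = 2787917.601 m.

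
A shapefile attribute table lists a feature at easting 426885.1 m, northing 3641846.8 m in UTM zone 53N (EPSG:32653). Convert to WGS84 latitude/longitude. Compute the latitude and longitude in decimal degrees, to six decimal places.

lat 32.912400°, lon 134.218100°

Zone 53N: λ₀ = 135°, k₀ = 0.9996, false easting 500000 m.
Meridian distance M = (N − FN)/k₀ = 3643304.1 m.
Inverse transverse Mercator on WGS84 gives φ = 32.91240042°, λ = 134.21809969°.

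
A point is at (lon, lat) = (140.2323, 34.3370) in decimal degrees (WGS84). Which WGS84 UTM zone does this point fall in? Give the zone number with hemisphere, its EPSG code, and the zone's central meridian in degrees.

Zone 54N (EPSG:32654), central meridian 141°

UTM zone = ⌊(λ + 180)/6⌋ + 1; 140.2323° ∈ [138°, 144°) → zone 54.
Hemisphere: N (φ ≥ 0).
Central meridian λ₀ = 6×54 − 183 = 141°.
EPSG code: 32654.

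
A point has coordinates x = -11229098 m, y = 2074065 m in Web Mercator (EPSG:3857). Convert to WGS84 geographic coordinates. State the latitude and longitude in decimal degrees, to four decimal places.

lat 18.3117°, lon -100.8727°

R = 6378137 m. λ = x/R = -100.87270360°.
φ = 2·arctan(exp(y/R)) − 90° = 2·arctan(1.38428) − 90° = 18.31170047°.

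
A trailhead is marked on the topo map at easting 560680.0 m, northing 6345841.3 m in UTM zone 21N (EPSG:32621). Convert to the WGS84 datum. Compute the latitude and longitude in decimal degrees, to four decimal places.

Zone 21N: λ₀ = -57°, k₀ = 0.9996, false easting 500000 m.
Meridian distance M = (N − FN)/k₀ = 6348380.7 m.
Inverse transverse Mercator on WGS84 gives φ = 57.25159958°, λ = -55.99429941°.

lat 57.2516°, lon -55.9943°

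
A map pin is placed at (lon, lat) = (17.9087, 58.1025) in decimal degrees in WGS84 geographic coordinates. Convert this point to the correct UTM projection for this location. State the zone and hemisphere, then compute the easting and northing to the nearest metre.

Longitude 17.9087° lies in the 6° band [12°, 18°), giving zone 33; latitude is north of the equator, so 33N.
Zone 33 central meridian λ₀ = 6×33 − 183 = 15°; Δλ = +2.9087°.
Transverse Mercator on WGS84 with k₀ = 0.9996 gives E = 671406.874 m, N = 6443816.986 m.

Zone 33N: E 671407 m, N 6443817 m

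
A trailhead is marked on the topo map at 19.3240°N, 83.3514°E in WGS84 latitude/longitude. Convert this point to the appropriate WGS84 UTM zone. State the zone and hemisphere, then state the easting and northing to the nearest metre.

Zone 44N: E 747056 m, N 2138356 m

Longitude 83.3514° lies in the 6° band [78°, 84°), giving zone 44; latitude is north of the equator, so 44N.
Zone 44 central meridian λ₀ = 6×44 − 183 = 81°; Δλ = +2.3514°.
Transverse Mercator on WGS84 with k₀ = 0.9996 gives E = 747056.194 m, N = 2138356.195 m.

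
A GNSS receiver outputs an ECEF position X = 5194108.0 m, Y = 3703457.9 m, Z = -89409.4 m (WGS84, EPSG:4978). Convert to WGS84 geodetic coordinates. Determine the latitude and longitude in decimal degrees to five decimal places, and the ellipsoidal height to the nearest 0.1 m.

λ = atan2(Y, X) = 35.48930000°; p = √(X²+Y²) = 6379213.0 m.
Bowring's method on WGS84 (a = 6378137 m, b = 6356752.314 m) gives φ = -0.80839983°, h = 1706.747 m.

lat -0.80840°, lon 35.48930°, h 1706.7 m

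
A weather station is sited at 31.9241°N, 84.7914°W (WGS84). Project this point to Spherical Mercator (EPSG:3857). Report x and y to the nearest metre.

x -9438935 m, y 3753352 m

Web Mercator is spherical with R = a = 6378137 m.
x = R·λ = 6378137 × -1.479889107 = -9438935.472 m.
y = R·ln tan(π/4 + φ/2) = 6378137 × 0.588471475 = 3753351.691 m.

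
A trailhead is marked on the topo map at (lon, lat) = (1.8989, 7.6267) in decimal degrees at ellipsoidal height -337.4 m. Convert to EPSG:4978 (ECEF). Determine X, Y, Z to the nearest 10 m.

X 6318280 m, Y 209480 m, Z 840830 m

WGS84: a = 6378137 m, e² = 0.006694380; N(φ) = a/√(1−e²sin²φ) = 6378513.075 m.
X = (N+h)·cosφ·cosλ = 6318281.486 m; Y = (N+h)·cosφ·sinλ = 209477.548 m; Z = (N(1−e²)+h)·sinφ = 840833.442 m.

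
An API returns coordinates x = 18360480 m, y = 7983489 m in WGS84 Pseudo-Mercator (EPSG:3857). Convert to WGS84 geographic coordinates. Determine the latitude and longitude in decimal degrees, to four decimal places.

lat 58.0769°, lon 164.9350°

R = 6378137 m. λ = x/R = 164.93499808°.
φ = 2·arctan(exp(y/R)) − 90° = 2·arctan(3.49627) − 90° = 58.07689904°.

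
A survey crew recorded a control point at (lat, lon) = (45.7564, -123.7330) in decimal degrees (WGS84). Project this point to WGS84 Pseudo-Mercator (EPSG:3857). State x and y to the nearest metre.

x -13773895 m, y 5741398 m

Web Mercator is spherical with R = a = 6378137 m.
x = R·λ = 6378137 × -2.159548243 = -13773894.554 m.
y = R·ln tan(π/4 + φ/2) = 6378137 × 0.900168453 = 5741397.715 m.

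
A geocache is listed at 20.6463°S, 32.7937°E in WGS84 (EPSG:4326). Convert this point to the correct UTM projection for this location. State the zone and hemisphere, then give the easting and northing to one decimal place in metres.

Zone 36S: E 478509.3 m, N 7716982.9 m

Longitude 32.7937° lies in the 6° band [30°, 36°), giving zone 36; latitude is south of the equator, so 36S.
Zone 36 central meridian λ₀ = 6×36 − 183 = 33°; Δλ = -0.2063°.
Transverse Mercator on WGS84 with k₀ = 0.9996 gives E = 478509.348 m, N = 7716982.859 m.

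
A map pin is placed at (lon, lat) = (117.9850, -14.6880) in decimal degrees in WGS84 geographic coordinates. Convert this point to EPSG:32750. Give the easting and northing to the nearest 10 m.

Zone 50 central meridian λ₀ = 6×50 − 183 = 117°; Δλ = +0.9850°.
Transverse Mercator on WGS84 with k₀ = 0.9996 gives E = 606051.422 m, N = 8375950.966 m.

E 606050 m, N 8375950 m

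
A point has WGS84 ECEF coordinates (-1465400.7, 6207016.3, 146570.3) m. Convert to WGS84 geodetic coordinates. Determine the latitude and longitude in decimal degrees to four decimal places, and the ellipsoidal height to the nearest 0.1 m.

λ = atan2(Y, X) = 103.28360030°; p = √(X²+Y²) = 6377652.4 m.
Bowring's method on WGS84 (a = 6378137 m, b = 6356752.314 m) gives φ = 1.32539961°, h = 1210.786 m.

lat 1.3254°, lon 103.2836°, h 1210.8 m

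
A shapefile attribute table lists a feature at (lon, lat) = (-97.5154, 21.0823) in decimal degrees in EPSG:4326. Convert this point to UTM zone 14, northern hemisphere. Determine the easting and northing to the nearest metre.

E 654221 m, N 2331975 m

Zone 14 central meridian λ₀ = 6×14 − 183 = -99°; Δλ = +1.4846°.
Transverse Mercator on WGS84 with k₀ = 0.9996 gives E = 654220.859 m, N = 2331974.866 m.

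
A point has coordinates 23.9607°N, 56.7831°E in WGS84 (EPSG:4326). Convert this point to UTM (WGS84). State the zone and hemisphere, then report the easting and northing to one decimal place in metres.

Zone 40N: E 477932.1 m, N 2649892.5 m

Longitude 56.7831° lies in the 6° band [54°, 60°), giving zone 40; latitude is north of the equator, so 40N.
Zone 40 central meridian λ₀ = 6×40 − 183 = 57°; Δλ = -0.2169°.
Transverse Mercator on WGS84 with k₀ = 0.9996 gives E = 477932.138 m, N = 2649892.456 m.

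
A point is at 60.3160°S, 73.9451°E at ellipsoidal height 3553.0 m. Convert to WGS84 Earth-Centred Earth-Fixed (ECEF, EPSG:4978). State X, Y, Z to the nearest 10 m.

WGS84: a = 6378137 m, e² = 0.006694380; N(φ) = a/√(1−e²sin²φ) = 6394311.589 m.
X = (N+h)·cosφ·cosλ = 876226.684 m; Y = (N+h)·cosφ·sinλ = 3044751.687 m; Z = (N(1−e²)+h)·sinφ = -5521083.268 m.

X 876230 m, Y 3044750 m, Z -5521080 m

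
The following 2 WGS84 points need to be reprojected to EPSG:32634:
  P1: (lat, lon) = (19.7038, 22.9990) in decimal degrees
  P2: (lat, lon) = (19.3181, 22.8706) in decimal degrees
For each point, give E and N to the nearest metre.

UTM zone 34N: λ₀ = 21°, k₀ = 0.9996.
P1 (19.7038°, 22.9990°) → (709527.260, 2179937.059) m.
P2 (19.3181°, 22.8706°) → (696530.770, 2137086.694) m.

P1: E 709527 m, N 2179937 m; P2: E 696531 m, N 2137087 m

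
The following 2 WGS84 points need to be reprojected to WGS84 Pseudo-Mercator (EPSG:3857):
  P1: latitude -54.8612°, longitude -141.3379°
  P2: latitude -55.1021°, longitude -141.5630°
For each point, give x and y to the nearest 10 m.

Web Mercator: x = R·λ, y = R·ln tan(π/4+φ/2), R = 6378137 m.
P1 (-54.8612°, -141.3379°) → (-15733663.058, -7334974.329) m.
P2 (-55.1021°, -141.5630°) → (-15758721.075, -7381706.909) m.

P1: x -15733660 m, y -7334970 m; P2: x -15758720 m, y -7381710 m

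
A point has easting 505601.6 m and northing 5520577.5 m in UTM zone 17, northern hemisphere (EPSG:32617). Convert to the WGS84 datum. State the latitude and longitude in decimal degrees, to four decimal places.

lat 49.8376°, lon -80.9221°

Zone 17N: λ₀ = -81°, k₀ = 0.9996, false easting 500000 m.
Meridian distance M = (N − FN)/k₀ = 5522786.6 m.
Inverse transverse Mercator on WGS84 gives φ = 49.83760007°, λ = -80.92210067°.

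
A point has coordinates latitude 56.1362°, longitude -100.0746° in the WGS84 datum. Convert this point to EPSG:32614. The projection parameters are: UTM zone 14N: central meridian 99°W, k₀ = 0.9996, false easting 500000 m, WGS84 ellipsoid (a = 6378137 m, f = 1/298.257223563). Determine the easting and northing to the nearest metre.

Zone 14 central meridian λ₀ = 6×14 − 183 = -99°; Δλ = -1.0746°.
Transverse Mercator on WGS84 with k₀ = 0.9996 gives E = 433216.920 m, N = 6221758.503 m.

E 433217 m, N 6221759 m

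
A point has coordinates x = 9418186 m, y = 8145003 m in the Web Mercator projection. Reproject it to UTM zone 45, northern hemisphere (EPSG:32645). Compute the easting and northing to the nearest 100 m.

Web Mercator inverse (R = 6378137 m) → φ = 58.83590095°, λ = 84.60500432°.
UTM 45N forward: E = 361766.522 m, N = 6524252.468 m.

E 361800 m, N 6524300 m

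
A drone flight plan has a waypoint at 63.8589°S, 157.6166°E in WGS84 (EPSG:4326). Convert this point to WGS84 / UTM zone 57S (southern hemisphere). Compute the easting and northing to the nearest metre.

E 431998 m, N 2917972 m

Zone 57 central meridian λ₀ = 6×57 − 183 = 159°; Δλ = -1.3834°.
Transverse Mercator on WGS84 with k₀ = 0.9996 gives E = 431997.942 m, N = 2917971.818 m.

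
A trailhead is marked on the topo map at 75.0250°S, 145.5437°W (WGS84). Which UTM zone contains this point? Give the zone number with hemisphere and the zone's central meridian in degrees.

UTM zone = ⌊(λ + 180)/6⌋ + 1; -145.5437° ∈ [-150°, -144°) → zone 6.
Hemisphere: S (φ < 0).
Central meridian λ₀ = 6×6 − 183 = -147°.

Zone 6S, central meridian -147°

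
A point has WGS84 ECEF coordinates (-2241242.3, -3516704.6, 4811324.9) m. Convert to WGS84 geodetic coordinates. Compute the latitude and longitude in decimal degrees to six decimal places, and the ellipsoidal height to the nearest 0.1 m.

λ = atan2(Y, X) = -122.50990034°; p = √(X²+Y²) = 4170177.2 m.
Bowring's method on WGS84 (a = 6378137 m, b = 6356752.314 m) gives φ = 49.27349988°, h = 1142.666 m.

lat 49.273500°, lon -122.509900°, h 1142.7 m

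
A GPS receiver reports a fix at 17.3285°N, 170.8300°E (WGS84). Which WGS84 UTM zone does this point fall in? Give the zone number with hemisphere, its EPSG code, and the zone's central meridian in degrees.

Zone 59N (EPSG:32659), central meridian 171°

UTM zone = ⌊(λ + 180)/6⌋ + 1; 170.8300° ∈ [168°, 174°) → zone 59.
Hemisphere: N (φ ≥ 0).
Central meridian λ₀ = 6×59 − 183 = 171°.
EPSG code: 32659.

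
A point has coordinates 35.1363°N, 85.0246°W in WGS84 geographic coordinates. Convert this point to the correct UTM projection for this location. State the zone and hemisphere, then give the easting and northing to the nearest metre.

Zone 16N: E 679971 m, N 3889944 m

Longitude -85.0246° lies in the 6° band [-90°, -84°), giving zone 16; latitude is north of the equator, so 16N.
Zone 16 central meridian λ₀ = 6×16 − 183 = -87°; Δλ = +1.9754°.
Transverse Mercator on WGS84 with k₀ = 0.9996 gives E = 679971.238 m, N = 3889944.340 m.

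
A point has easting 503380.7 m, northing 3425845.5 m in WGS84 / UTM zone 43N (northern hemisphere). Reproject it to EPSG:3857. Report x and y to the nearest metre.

Unproject from UTM 43N (λ₀ = 75°) → φ = 30.96609991°, λ = 75.03540007°.
Web Mercator (R = 6378137 m): x = 8352902.527 m, y = 3628347.354 m.

x 8352903 m, y 3628347 m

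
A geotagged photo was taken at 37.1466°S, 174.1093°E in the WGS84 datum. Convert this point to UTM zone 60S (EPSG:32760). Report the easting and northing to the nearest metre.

Zone 60 central meridian λ₀ = 6×60 − 183 = 177°; Δλ = -2.8907°.
Transverse Mercator on WGS84 with k₀ = 0.9996 gives E = 243261.763 m, N = 5884951.831 m.

E 243262 m, N 5884952 m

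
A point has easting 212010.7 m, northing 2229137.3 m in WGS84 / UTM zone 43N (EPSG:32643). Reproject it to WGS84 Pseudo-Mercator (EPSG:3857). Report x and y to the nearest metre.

x 8042310 m, y 2289386 m

Unproject from UTM 43N (λ₀ = 75°) → φ = 20.13800017°, λ = 72.24530002°.
Web Mercator (R = 6378137 m): x = 8042310.011 m, y = 2289386.127 m.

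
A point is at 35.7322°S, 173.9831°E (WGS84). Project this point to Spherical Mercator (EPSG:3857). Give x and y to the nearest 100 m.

Web Mercator is spherical with R = a = 6378137 m.
x = R·λ = 6378137 × 3.036577938 = 19367710.099 m.
y = R·ln tan(π/4 + φ/2) = 6378137 × -0.668507873 = -4263834.797 m.

x 19367700 m, y -4263800 m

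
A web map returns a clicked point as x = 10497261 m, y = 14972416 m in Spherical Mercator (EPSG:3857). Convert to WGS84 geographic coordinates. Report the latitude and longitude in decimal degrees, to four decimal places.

R = 6378137 m. λ = x/R = 94.29849998°.
φ = 2·arctan(exp(y/R)) − 90° = 2·arctan(10.45896) − 90° = 79.07690009°.

lat 79.0769°, lon 94.2985°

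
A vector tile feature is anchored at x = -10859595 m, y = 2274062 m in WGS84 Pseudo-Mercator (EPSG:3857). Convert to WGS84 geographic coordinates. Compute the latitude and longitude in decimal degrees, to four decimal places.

lat 20.0087°, lon -97.5534°

R = 6378137 m. λ = x/R = -97.55340168°.
φ = 2·arctan(exp(y/R)) − 90° = 2·arctan(1.42838) − 90° = 20.00870346°.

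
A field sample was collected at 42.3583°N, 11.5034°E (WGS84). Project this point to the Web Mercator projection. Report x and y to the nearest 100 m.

Web Mercator is spherical with R = a = 6378137 m.
x = R·λ = 6378137 × 0.200772205 = 1280552.630 m.
y = R·ln tan(π/4 + φ/2) = 6378137 × 0.817605999 = 5214803.072 m.

x 1280600 m, y 5214800 m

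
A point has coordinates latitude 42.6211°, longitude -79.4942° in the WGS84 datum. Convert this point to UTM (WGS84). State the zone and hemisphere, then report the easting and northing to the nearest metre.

Longitude -79.4942° lies in the 6° band [-84°, -78°), giving zone 17; latitude is north of the equator, so 17N.
Zone 17 central meridian λ₀ = 6×17 − 183 = -81°; Δλ = +1.5058°.
Transverse Mercator on WGS84 with k₀ = 0.9996 gives E = 623487.938 m, N = 4719838.935 m.

Zone 17N: E 623488 m, N 4719839 m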